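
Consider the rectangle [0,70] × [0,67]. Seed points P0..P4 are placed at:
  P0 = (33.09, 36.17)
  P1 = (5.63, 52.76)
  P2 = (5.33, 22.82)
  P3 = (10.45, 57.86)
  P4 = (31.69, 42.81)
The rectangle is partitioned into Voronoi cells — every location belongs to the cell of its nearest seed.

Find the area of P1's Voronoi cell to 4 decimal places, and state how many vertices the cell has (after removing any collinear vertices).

Area of P1's cell: 286.2742 (4 vertices)

1. box [0,70]×[0,67]: [(0, 0) (70, 0) (70, 67) (0, 67)]
2. ⊥bis P1·P0 via (19.36,44.465): [(0, 12.4201) (32.9746, 67) (0, 67)]  |A|=899.8746
3. ⊥bis P1·P2 via (5.48,37.79): [(0, 37.8449) (15.268, 37.6919) (32.9746, 67) (0, 67)]  |A|=705.7809
4. ⊥bis P1·P3 via (8.04,55.31): [(0, 62.9086) (0, 37.8449) (15.268, 37.6919) (19.4163, 44.5582)]  |A|=296.0574
5. ⊥bis P1·P4 via (18.66,47.785): [(17.9552, 45.9391) (0, 62.9086) (0, 37.8449) (14.8081, 37.6965)]  |A|=286.2742
6. canonical 4-gon: [(17.9552, 45.9391) (0, 62.9086) (0, 37.8449) (14.8081, 37.6965)]
7. shoelace: 286.2742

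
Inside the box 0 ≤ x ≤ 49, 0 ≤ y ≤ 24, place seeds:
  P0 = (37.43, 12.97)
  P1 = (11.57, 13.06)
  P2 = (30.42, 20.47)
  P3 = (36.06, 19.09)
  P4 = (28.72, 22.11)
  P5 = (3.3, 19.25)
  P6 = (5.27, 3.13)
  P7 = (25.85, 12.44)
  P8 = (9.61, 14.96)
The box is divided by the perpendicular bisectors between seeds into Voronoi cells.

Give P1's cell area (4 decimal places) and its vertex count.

Area of P1's cell: 127.8517 (4 vertices)

1. box [0,49]×[0,24]: [(0, 0) (49, 0) (49, 24) (0, 24)]
2. ⊥bis P1·P0 via (24.5,13.015): [(0, 0) (24.4547, 0) (24.5382, 24) (0, 24)]  |A|=587.9152
3. ⊥bis P1·P2 via (20.995,16.765): [(0, 0) (24.4547, 0) (24.4822, 7.8941) (18.1509, 24) (0, 24)]  |A|=536.4784
4. ⊥bis P1·P3 via (23.815,16.075): [(0, 0) (24.4547, 0) (24.4822, 7.8941) (18.1509, 24) (0, 24)]  |A|=536.4784
5. ⊥bis P1·P4 via (20.145,17.585): [(0, 0) (24.4547, 0) (24.4822, 7.8941) (22.2138, 13.6646) (16.7598, 24) (0, 24)]  |A|=529.2897
6. ⊥bis P1·P5 via (7.435,16.155): [(0, 6.2216) (0, 0) (24.4547, 0) (24.4822, 7.8941) (22.2138, 13.6646) (16.7598, 24) (13.3069, 24)]  |A|=411.0024
7. ⊥bis P1·P6 via (8.42,8.095): [(3.6617, 11.1138) (21.1793, 0) (24.4547, 0) (24.4822, 7.8941) (22.2138, 13.6646) (16.7598, 24) (13.3069, 24)]  |A|=281.92
8. ⊥bis P1·P7 via (18.71,12.75): [(3.6617, 11.1138) (18.2375, 1.8664) (19.0131, 19.7301) (16.7598, 24) (13.3069, 24)]  |A|=198.5033
9. ⊥bis P1·P8 via (10.59,14.01): [(6.2133, 9.495) (18.2375, 1.8664) (19.0131, 19.7301) (17.9986, 21.6525)]  |A|=127.8517
10. canonical 4-gon: [(6.2133, 9.495) (18.2375, 1.8664) (19.0131, 19.7301) (17.9986, 21.6525)]
11. shoelace: 127.8517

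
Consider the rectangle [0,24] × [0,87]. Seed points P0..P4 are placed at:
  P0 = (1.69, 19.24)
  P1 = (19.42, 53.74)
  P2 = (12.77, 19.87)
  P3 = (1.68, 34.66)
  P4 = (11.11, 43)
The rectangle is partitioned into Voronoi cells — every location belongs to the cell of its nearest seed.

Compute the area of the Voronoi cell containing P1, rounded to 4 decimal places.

Area of P1's cell: 866.4895

1. box [0,24]×[0,87]: [(0, 0) (24, 0) (24, 87) (0, 87)]
2. ⊥bis P1·P0 via (10.555,36.49): [(0, 41.9144) (24, 29.5804) (24, 87) (0, 87)]  |A|=1230.0625
3. ⊥bis P1·P2 via (16.095,36.805): [(0, 41.9144) (6.138, 38.7599) (24, 35.2529) (24, 87) (0, 87)]  |A|=1179.4015
4. ⊥bis P1·P3 via (10.55,44.2): [(0, 54.0091) (19.1484, 36.2055) (24, 35.2529) (24, 87) (0, 87)]  |A|=1050.9241
5. ⊥bis P1·P4 via (15.265,48.37): [(0, 60.1812) (24, 41.6114) (24, 87) (0, 87)]  |A|=866.4895
6. canonical 4-gon: [(0, 60.1812) (24, 41.6114) (24, 87) (0, 87)]
7. shoelace: 866.4895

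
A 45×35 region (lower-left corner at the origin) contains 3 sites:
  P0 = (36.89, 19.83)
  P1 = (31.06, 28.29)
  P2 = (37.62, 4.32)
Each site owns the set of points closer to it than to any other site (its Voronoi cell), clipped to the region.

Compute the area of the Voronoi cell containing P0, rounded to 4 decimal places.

1. box [0,45]×[0,35]: [(0, 0) (45, 0) (45, 35) (0, 35)]
2. ⊥bis P0·P1 via (33.975,24.06): [(0, 0.647) (0, 0) (45, 0) (45, 31.6576)]  |A|=726.8529
3. ⊥bis P0·P2 via (37.255,12.075): [(15.068, 11.0307) (45, 12.4395) (45, 31.6576)]  |A|=287.6173
4. canonical 3-gon: [(15.068, 11.0307) (45, 12.4395) (45, 31.6576)]
5. shoelace: 287.6173

Area of P0's cell: 287.6173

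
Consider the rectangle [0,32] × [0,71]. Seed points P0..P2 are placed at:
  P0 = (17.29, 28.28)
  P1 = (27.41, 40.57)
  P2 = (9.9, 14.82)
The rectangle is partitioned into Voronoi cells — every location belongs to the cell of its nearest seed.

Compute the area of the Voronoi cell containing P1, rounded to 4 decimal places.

Area of P1's cell: 1003.0783

1. box [0,32]×[0,71]: [(0, 0) (32, 0) (32, 71) (0, 71)]
2. ⊥bis P1·P0 via (22.35,34.425): [(0, 52.8287) (32, 26.4789) (32, 71) (0, 71)]  |A|=1003.0783
3. ⊥bis P1·P2 via (18.655,27.695): [(0, 52.8287) (32, 26.4789) (32, 71) (0, 71)]  |A|=1003.0783
4. canonical 4-gon: [(0, 52.8287) (32, 26.4789) (32, 71) (0, 71)]
5. shoelace: 1003.0783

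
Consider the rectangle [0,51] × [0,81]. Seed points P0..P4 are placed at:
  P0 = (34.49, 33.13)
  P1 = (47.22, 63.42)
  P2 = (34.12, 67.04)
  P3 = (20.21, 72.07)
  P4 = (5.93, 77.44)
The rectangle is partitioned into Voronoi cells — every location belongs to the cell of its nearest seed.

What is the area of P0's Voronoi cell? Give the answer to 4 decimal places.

1. box [0,51]×[0,81]: [(0, 0) (51, 0) (51, 81) (0, 81)]
2. ⊥bis P0·P1 via (40.855,48.275): [(0, 65.4452) (0, 0) (51, 0) (51, 44.0114)]  |A|=2791.1411
3. ⊥bis P0·P2 via (34.305,50.085): [(36.4915, 50.1089) (0, 49.7107) (0, 0) (51, 0) (51, 44.0114)]  |A|=2504.054
4. ⊥bis P0·P3 via (27.35,52.6): [(36.4915, 50.1089) (20.0683, 49.9297) (0, 42.5703) (0, 0) (51, 0) (51, 44.0114)]  |A|=2432.406
5. ⊥bis P0·P4 via (20.21,55.285): [(36.4915, 50.1089) (20.0683, 49.9297) (1.1216, 42.9816) (0, 42.2586) (0, 0) (51, 0) (51, 44.0114)]  |A|=2432.2312
6. canonical 7-gon: [(36.4915, 50.1089) (20.0683, 49.9297) (1.1216, 42.9816) (0, 42.2586) (0, 0) (51, 0) (51, 44.0114)]
7. shoelace: 2432.2312

Area of P0's cell: 2432.2312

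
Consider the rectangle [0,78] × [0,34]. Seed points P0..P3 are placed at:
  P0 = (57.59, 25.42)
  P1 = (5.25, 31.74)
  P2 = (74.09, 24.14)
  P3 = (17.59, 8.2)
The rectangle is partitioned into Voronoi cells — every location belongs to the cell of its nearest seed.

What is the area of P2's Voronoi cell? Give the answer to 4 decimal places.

1. box [0,78]×[0,34]: [(0, 0) (78, 0) (78, 34) (0, 34)]
2. ⊥bis P2·P0 via (65.84,24.78): [(63.9177, 0) (78, 0) (78, 34) (66.5552, 34)]  |A|=433.9603
3. ⊥bis P2·P1 via (39.67,27.94): [(63.9177, 0) (78, 0) (78, 34) (66.5552, 34)]  |A|=433.9603
4. ⊥bis P2·P3 via (45.84,16.17): [(63.9177, 0) (78, 0) (78, 34) (66.5552, 34)]  |A|=433.9603
5. canonical 4-gon: [(63.9177, 0) (78, 0) (78, 34) (66.5552, 34)]
6. shoelace: 433.9603

Area of P2's cell: 433.9603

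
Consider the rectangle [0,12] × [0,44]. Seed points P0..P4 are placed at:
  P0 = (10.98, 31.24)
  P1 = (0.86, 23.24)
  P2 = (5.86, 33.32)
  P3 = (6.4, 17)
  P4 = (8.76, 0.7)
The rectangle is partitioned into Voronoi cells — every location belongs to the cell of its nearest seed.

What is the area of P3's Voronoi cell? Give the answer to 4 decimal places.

1. box [0,12]×[0,44]: [(0, 0) (12, 0) (12, 44) (0, 44)]
2. ⊥bis P3·P0 via (8.69,24.12): [(0, 26.915) (0, 0) (12, 0) (12, 23.0554)]  |A|=299.8222
3. ⊥bis P3·P1 via (3.63,20.12): [(8.2829, 24.2509) (0, 16.8972) (0, 0) (12, 0) (12, 23.0554)]  |A|=258.3342
4. ⊥bis P3·P2 via (6.13,25.16): [(8.2829, 24.2509) (0, 16.8972) (0, 0) (12, 0) (12, 23.0554)]  |A|=258.3342
5. ⊥bis P3·P4 via (7.58,8.85): [(8.2829, 24.2509) (0, 16.8972) (0, 7.7525) (12, 9.49) (12, 23.0554)]  |A|=154.8793
6. canonical 5-gon: [(8.2829, 24.2509) (0, 16.8972) (0, 7.7525) (12, 9.49) (12, 23.0554)]
7. shoelace: 154.8793

Area of P3's cell: 154.8793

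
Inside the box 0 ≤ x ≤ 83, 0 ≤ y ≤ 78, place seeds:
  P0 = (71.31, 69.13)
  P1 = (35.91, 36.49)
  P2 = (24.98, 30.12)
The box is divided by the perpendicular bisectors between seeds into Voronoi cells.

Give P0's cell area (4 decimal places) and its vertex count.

1. box [0,83]×[0,78]: [(0, 0) (83, 0) (83, 78) (0, 78)]
2. ⊥bis P0·P1 via (53.61,52.81): [(83, 20.9348) (83, 78) (30.384, 78)]  |A|=1501.2718
3. ⊥bis P0·P2 via (48.145,49.625): [(83, 20.9348) (83, 78) (30.384, 78)]  |A|=1501.2718
4. canonical 3-gon: [(83, 20.9348) (83, 78) (30.384, 78)]
5. shoelace: 1501.2718

Area of P0's cell: 1501.2718 (3 vertices)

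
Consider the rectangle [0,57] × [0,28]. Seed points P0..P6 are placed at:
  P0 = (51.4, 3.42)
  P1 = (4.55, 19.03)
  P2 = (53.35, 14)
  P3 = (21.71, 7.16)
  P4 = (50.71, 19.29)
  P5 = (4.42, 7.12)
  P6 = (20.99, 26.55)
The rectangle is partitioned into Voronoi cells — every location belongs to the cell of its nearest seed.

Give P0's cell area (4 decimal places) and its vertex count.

1. box [0,57]×[0,28]: [(0, 0) (57, 0) (57, 28) (0, 28)]
2. ⊥bis P0·P1 via (27.975,11.225): [(24.2349, 0) (57, 0) (57, 28) (33.5643, 28)]  |A|=786.8111
3. ⊥bis P0·P2 via (52.375,8.71): [(28.5972, 13.0925) (24.2349, 0) (57, 0) (57, 7.8576)]  |A|=326.0764
4. ⊥bis P0·P3 via (36.555,5.29): [(37.335, 11.482) (35.8886, 0) (57, 0) (57, 7.8576)]  |A|=198.4602
5. ⊥bis P0·P4 via (51.055,11.355): [(40.5114, 10.8966) (37.2434, 10.7545) (35.8886, 0) (57, 0) (57, 7.8576)]  |A|=197.2779
6. ⊥bis P0·P5 via (27.91,5.27): [(40.5114, 10.8966) (37.2434, 10.7545) (35.8886, 0) (57, 0) (57, 7.8576)]  |A|=197.2779
7. ⊥bis P0·P6 via (36.195,14.985): [(40.5114, 10.8966) (37.2434, 10.7545) (35.8886, 0) (57, 0) (57, 7.8576)]  |A|=197.2779
8. canonical 5-gon: [(40.5114, 10.8966) (37.2434, 10.7545) (35.8886, 0) (57, 0) (57, 7.8576)]
9. shoelace: 197.2779

Area of P0's cell: 197.2779 (5 vertices)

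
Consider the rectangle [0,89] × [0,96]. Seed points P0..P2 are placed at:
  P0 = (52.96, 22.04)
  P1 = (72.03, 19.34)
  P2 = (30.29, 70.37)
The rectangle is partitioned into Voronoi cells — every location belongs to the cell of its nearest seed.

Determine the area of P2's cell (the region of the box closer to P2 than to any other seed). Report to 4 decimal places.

1. box [0,89]×[0,96]: [(0, 0) (89, 0) (89, 96) (0, 96)]
2. ⊥bis P2·P0 via (41.625,46.205): [(0, 26.6801) (89, 68.427) (89, 96) (0, 96)]  |A|=4311.7325
3. ⊥bis P2·P1 via (51.16,44.855): [(0, 26.6801) (67.8491, 58.5059) (89, 75.8062) (89, 96) (0, 96)]  |A|=4233.6942
4. canonical 5-gon: [(0, 26.6801) (67.8491, 58.5059) (89, 75.8062) (89, 96) (0, 96)]
5. shoelace: 4233.6942

Area of P2's cell: 4233.6942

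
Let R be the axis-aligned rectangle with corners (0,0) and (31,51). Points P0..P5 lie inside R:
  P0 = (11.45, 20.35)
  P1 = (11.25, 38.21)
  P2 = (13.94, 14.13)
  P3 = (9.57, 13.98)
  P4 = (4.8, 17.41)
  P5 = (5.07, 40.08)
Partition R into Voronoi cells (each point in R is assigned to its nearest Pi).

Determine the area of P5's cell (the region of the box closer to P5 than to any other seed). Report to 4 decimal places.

1. box [0,31]×[0,51]: [(0, 0) (31, 0) (31, 51) (0, 51)]
2. ⊥bis P5·P0 via (8.26,30.215): [(0, 27.544) (31, 37.5683) (31, 51) (0, 51)]  |A|=571.7589
3. ⊥bis P5·P1 via (8.16,39.145): [(0, 27.544) (5.154, 29.2106) (11.7472, 51) (0, 51)]  |A|=188.4277
4. ⊥bis P5·P2 via (9.505,27.105): [(0, 27.544) (5.154, 29.2106) (11.7472, 51) (0, 51)]  |A|=188.4277
5. ⊥bis P5·P3 via (7.32,27.03): [(0, 27.544) (5.154, 29.2106) (11.7472, 51) (0, 51)]  |A|=188.4277
6. ⊥bis P5·P4 via (4.935,28.745): [(0, 28.8038) (3.7574, 28.759) (5.154, 29.2106) (11.7472, 51) (0, 51)]  |A|=186.061
7. canonical 5-gon: [(0, 28.8038) (3.7574, 28.759) (5.154, 29.2106) (11.7472, 51) (0, 51)]
8. shoelace: 186.061

Area of P5's cell: 186.0610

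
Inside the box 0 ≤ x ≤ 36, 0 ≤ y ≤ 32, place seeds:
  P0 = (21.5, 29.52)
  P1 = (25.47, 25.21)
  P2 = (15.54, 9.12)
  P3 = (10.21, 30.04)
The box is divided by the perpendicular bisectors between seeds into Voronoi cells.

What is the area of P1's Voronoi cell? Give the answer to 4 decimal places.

Area of P1's cell: 292.4575

1. box [0,36]×[0,32]: [(0, 0) (36, 0) (36, 32) (0, 32)]
2. ⊥bis P1·P0 via (23.485,27.365): [(0, 5.7326) (0, 0) (36, 0) (36, 32) (28.517, 32)]  |A|=777.4675
3. ⊥bis P1·P2 via (20.505,17.165): [(15.6586, 20.156) (36, 7.6022) (36, 32) (28.517, 32)]  |A|=292.4575
4. ⊥bis P1·P3 via (17.84,27.625): [(15.6586, 20.156) (36, 7.6022) (36, 32) (28.517, 32)]  |A|=292.4575
5. canonical 4-gon: [(15.6586, 20.156) (36, 7.6022) (36, 32) (28.517, 32)]
6. shoelace: 292.4575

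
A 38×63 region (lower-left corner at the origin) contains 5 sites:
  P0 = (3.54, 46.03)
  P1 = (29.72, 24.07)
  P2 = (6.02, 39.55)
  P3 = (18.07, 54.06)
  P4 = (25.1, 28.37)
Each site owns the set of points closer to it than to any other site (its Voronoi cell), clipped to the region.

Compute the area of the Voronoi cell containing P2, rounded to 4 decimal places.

1. box [0,38]×[0,63]: [(0, 0) (38, 0) (38, 63) (0, 63)]
2. ⊥bis P2·P0 via (4.78,42.79): [(0, 40.9606) (0, 0) (38, 0) (38, 55.5038)]  |A|=1832.8244
3. ⊥bis P2·P1 via (17.87,31.81): [(31.7948, 53.129) (0, 40.9606) (0, 4.4509)]  |A|=580.41
4. ⊥bis P2·P3 via (12.045,46.805): [(22.1714, 38.3954) (13.0626, 45.9599) (0, 40.9606) (0, 4.4509)]  |A|=476.9098
5. ⊥bis P2·P4 via (15.56,33.96): [(19.4723, 40.6369) (13.0626, 45.9599) (0, 40.9606) (0, 7.405)]  |A|=377.4914
6. canonical 4-gon: [(19.4723, 40.6369) (13.0626, 45.9599) (0, 40.9606) (0, 7.405)]
7. shoelace: 377.4914

Area of P2's cell: 377.4914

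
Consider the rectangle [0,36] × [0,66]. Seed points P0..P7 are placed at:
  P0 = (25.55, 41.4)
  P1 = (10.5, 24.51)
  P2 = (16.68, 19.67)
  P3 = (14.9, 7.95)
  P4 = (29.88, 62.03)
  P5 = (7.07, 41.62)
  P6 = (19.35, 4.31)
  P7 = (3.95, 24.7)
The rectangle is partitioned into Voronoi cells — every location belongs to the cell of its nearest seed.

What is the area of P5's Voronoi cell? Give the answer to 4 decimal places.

Area of P5's cell: 467.3533

1. box [0,36]×[0,66]: [(0, 0) (36, 0) (36, 66) (0, 66)]
2. ⊥bis P5·P0 via (16.31,41.51): [(0, 0) (15.8158, 0) (16.6015, 66) (0, 66)]  |A|=1069.7736
3. ⊥bis P5·P1 via (8.785,33.065): [(0, 31.3039) (16.2272, 34.5569) (16.6015, 66) (0, 66)]  |A|=542.5126
4. ⊥bis P5·P2 via (11.875,30.645): [(0, 31.3039) (16.2272, 34.5569) (16.6015, 66) (0, 66)]  |A|=542.5126
5. ⊥bis P5·P3 via (10.985,24.785): [(0, 31.3039) (16.2272, 34.5569) (16.6015, 66) (0, 66)]  |A|=542.5126
6. ⊥bis P5·P4 via (18.475,51.825): [(0, 31.3039) (16.2272, 34.5569) (16.4596, 54.0774) (5.7915, 66) (0, 66)]  |A|=478.0703
7. ⊥bis P5·P6 via (13.21,22.965): [(0, 31.3039) (16.2272, 34.5569) (16.4596, 54.0774) (5.7915, 66) (0, 66)]  |A|=478.0703
8. ⊥bis P5·P7 via (5.51,33.16): [(0, 34.176) (7.4627, 32.7999) (16.2272, 34.5569) (16.4596, 54.0774) (5.7915, 66) (0, 66)]  |A|=467.3533
9. canonical 6-gon: [(0, 34.176) (7.4627, 32.7999) (16.2272, 34.5569) (16.4596, 54.0774) (5.7915, 66) (0, 66)]
10. shoelace: 467.3533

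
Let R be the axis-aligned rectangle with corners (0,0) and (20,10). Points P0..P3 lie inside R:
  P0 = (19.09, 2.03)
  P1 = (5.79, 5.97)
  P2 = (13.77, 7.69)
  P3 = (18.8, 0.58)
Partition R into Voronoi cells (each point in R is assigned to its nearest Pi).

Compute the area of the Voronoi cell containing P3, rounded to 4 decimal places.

Area of P3's cell: 14.4948

1. box [0,20]×[0,10]: [(0, 0) (20, 0) (20, 10) (0, 10)]
2. ⊥bis P3·P0 via (18.945,1.305): [(0, 5.094) (0, 0) (20, 0) (20, 1.094)]  |A|=61.88
3. ⊥bis P3·P1 via (12.295,3.275): [(12.0501, 2.684) (10.9382, 0) (20, 0) (20, 1.094)]  |A|=16.5094
4. ⊥bis P3·P2 via (16.285,4.135): [(13.7526, 2.3435) (11.1447, 0.4985) (10.9382, 0) (20, 0) (20, 1.094)]  |A|=14.4948
5. canonical 5-gon: [(13.7526, 2.3435) (11.1447, 0.4985) (10.9382, 0) (20, 0) (20, 1.094)]
6. shoelace: 14.4948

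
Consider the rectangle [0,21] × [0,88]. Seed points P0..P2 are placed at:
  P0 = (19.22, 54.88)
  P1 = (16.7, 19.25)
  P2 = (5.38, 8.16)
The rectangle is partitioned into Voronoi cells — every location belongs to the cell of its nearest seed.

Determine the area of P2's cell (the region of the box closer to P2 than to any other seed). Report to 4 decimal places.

1. box [0,21]×[0,88]: [(0, 0) (21, 0) (21, 88) (0, 88)]
2. ⊥bis P2·P0 via (12.3,31.52): [(0, 35.1637) (0, 0) (21, 0) (21, 28.9428)]  |A|=673.1176
3. ⊥bis P2·P1 via (11.04,13.705): [(0, 24.974) (0, 0) (21, 0) (21, 3.5384)]  |A|=299.3802
4. canonical 4-gon: [(0, 24.974) (0, 0) (21, 0) (21, 3.5384)]
5. shoelace: 299.3802

Area of P2's cell: 299.3802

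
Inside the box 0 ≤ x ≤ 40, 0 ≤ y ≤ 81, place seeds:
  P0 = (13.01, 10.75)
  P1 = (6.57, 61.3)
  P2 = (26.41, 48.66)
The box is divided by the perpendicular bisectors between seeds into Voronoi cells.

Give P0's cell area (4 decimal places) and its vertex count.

Area of P0's cell: 1180.3694 (5 vertices)

1. box [0,40]×[0,81]: [(0, 0) (40, 0) (40, 81) (0, 81)]
2. ⊥bis P0·P1 via (9.79,36.025): [(0, 34.7778) (0, 0) (40, 0) (40, 39.8737)]  |A|=1493.0296
3. ⊥bis P0·P2 via (19.71,29.705): [(3.9389, 35.2796) (0, 34.7778) (0, 0) (40, 0) (40, 22.5331)]  |A|=1180.3694
4. canonical 5-gon: [(3.9389, 35.2796) (0, 34.7778) (0, 0) (40, 0) (40, 22.5331)]
5. shoelace: 1180.3694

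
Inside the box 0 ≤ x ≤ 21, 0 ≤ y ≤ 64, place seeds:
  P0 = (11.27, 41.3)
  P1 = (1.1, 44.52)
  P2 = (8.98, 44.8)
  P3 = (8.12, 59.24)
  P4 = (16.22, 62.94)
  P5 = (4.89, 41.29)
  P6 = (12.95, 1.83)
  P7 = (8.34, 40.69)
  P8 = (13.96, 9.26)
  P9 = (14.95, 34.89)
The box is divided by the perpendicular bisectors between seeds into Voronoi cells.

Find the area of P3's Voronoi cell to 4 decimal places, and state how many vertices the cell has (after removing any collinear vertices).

Area of P3's cell: 156.9361 (5 vertices)

1. box [0,21]×[0,64]: [(0, 0) (21, 0) (21, 64) (0, 64)]
2. ⊥bis P3·P0 via (9.695,50.27): [(0, 48.5677) (21, 52.255) (21, 64) (0, 64)]  |A|=285.3617
3. ⊥bis P3·P1 via (4.61,51.88): [(0, 54.0785) (8.4459, 50.0507) (21, 52.255) (21, 64) (0, 64)]  |A|=262.0899
4. ⊥bis P3·P2 via (8.55,52.02): [(0, 54.0785) (4.7864, 51.7959) (21, 52.7615) (21, 64) (0, 64)]  |A|=242.996
5. ⊥bis P3·P4 via (12.17,61.09): [(0, 54.0785) (4.7864, 51.7959) (16.1075, 52.4701) (10.8407, 64) (0, 64)]  |A|=156.9361
6. ⊥bis P3·P5 via (6.505,50.265): [(0, 54.0785) (4.7864, 51.7959) (16.1075, 52.4701) (10.8407, 64) (0, 64)]  |A|=156.9361
7. ⊥bis P3·P6 via (10.535,30.535): [(0, 54.0785) (4.7864, 51.7959) (16.1075, 52.4701) (10.8407, 64) (0, 64)]  |A|=156.9361
8. ⊥bis P3·P7 via (8.23,49.965): [(0, 54.0785) (4.7864, 51.7959) (16.1075, 52.4701) (10.8407, 64) (0, 64)]  |A|=156.9361
9. ⊥bis P3·P8 via (11.04,34.25): [(0, 54.0785) (4.7864, 51.7959) (16.1075, 52.4701) (10.8407, 64) (0, 64)]  |A|=156.9361
10. ⊥bis P3·P9 via (11.535,47.065): [(0, 54.0785) (4.7864, 51.7959) (16.1075, 52.4701) (10.8407, 64) (0, 64)]  |A|=156.9361
11. canonical 5-gon: [(0, 54.0785) (4.7864, 51.7959) (16.1075, 52.4701) (10.8407, 64) (0, 64)]
12. shoelace: 156.9361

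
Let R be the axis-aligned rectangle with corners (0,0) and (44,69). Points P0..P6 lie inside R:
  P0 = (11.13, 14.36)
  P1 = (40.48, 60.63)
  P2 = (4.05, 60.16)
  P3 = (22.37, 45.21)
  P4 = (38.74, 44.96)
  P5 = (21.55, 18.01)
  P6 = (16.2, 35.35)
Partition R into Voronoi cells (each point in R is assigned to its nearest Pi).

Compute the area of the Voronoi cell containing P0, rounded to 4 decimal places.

Area of P0's cell: 461.3797

1. box [0,44]×[0,69]: [(0, 0) (44, 0) (44, 69) (0, 69)]
2. ⊥bis P0·P1 via (25.805,37.495): [(0, 53.8636) (0, 0) (44, 0) (44, 25.9535)]  |A|=1755.9779
3. ⊥bis P0·P2 via (7.59,37.26): [(22.5337, 39.5701) (0, 36.0867) (0, 0) (44, 0) (44, 25.9535)]  |A|=1555.6881
4. ⊥bis P0·P3 via (16.75,29.785): [(0, 35.8878) (0, 0) (44, 0) (44, 19.8566)]  |A|=1226.3766
5. ⊥bis P0·P4 via (24.935,29.66): [(30.2462, 24.8677) (0, 35.8878) (0, 0) (44, 0) (44, 12.4579)]  |A|=1175.4963
6. ⊥bis P0·P5 via (16.34,16.185): [(10.8192, 31.9459) (0, 35.8878) (0, 0) (22.0094, 0)]  |A|=545.6925
7. ⊥bis P0·P6 via (13.665,24.855): [(13.2695, 24.9505) (0, 28.1557) (0, 0) (22.0094, 0)]  |A|=461.3797
8. canonical 4-gon: [(13.2695, 24.9505) (0, 28.1557) (0, 0) (22.0094, 0)]
9. shoelace: 461.3797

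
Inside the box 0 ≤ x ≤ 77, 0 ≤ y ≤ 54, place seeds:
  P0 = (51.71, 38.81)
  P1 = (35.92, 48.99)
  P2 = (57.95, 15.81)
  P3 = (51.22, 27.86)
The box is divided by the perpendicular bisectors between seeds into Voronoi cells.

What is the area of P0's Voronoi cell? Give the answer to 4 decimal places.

1. box [0,77]×[0,54]: [(0, 0) (77, 0) (77, 54) (0, 54)]
2. ⊥bis P0·P1 via (43.815,43.9): [(15.5122, 0) (77, 0) (77, 54) (50.3266, 54)]  |A|=2380.354
3. ⊥bis P0·P2 via (54.83,27.31): [(28.5167, 20.1711) (77, 33.3248) (77, 54) (50.3266, 54)]  |A|=952.367
4. ⊥bis P0·P3 via (51.465,33.335): [(37.4091, 33.964) (73.4168, 32.3527) (77, 33.3248) (77, 54) (50.3266, 54)]  |A|=696.8776
5. canonical 5-gon: [(37.4091, 33.964) (73.4168, 32.3527) (77, 33.3248) (77, 54) (50.3266, 54)]
6. shoelace: 696.8776

Area of P0's cell: 696.8776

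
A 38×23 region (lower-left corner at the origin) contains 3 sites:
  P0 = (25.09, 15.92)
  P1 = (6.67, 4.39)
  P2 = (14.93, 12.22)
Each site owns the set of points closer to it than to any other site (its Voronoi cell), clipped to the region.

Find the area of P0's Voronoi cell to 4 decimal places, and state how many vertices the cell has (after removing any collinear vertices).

Area of P0's cell: 392.2437 (4 vertices)

1. box [0,38]×[0,23]: [(0, 0) (38, 0) (38, 23) (0, 23)]
2. ⊥bis P0·P1 via (15.88,10.155): [(22.2365, 0) (38, 0) (38, 23) (7.8397, 23)]  |A|=528.1238
3. ⊥bis P0·P2 via (20.01,14.07): [(25.1339, 0) (38, 0) (38, 23) (16.7579, 23)]  |A|=392.2437
4. canonical 4-gon: [(25.1339, 0) (38, 0) (38, 23) (16.7579, 23)]
5. shoelace: 392.2437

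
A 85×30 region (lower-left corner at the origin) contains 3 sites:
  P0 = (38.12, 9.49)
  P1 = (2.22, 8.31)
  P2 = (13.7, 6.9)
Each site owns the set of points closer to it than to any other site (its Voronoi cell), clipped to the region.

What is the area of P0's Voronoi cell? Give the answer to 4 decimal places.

1. box [0,85]×[0,30]: [(0, 0) (85, 0) (85, 30) (0, 30)]
2. ⊥bis P0·P1 via (20.17,8.9): [(20.4625, 0) (85, 0) (85, 30) (19.4765, 30)]  |A|=1950.915
3. ⊥bis P0·P2 via (25.91,8.195): [(26.7792, 0) (85, 0) (85, 30) (23.5973, 30)]  |A|=1794.3523
4. canonical 4-gon: [(26.7792, 0) (85, 0) (85, 30) (23.5973, 30)]
5. shoelace: 1794.3523

Area of P0's cell: 1794.3523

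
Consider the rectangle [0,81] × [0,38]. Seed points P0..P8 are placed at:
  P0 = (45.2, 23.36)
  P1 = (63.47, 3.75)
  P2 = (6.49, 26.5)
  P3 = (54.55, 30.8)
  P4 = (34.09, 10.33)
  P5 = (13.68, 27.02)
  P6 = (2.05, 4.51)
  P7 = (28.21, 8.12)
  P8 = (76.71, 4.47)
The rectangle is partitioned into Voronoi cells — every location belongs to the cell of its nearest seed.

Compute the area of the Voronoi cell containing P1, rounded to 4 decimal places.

1. box [0,81]×[0,38]: [(0, 0) (81, 0) (81, 38) (0, 38)]
2. ⊥bis P1·P0 via (54.335,13.555): [(39.7858, 0) (81, 0) (81, 38) (80.5729, 38)]  |A|=791.1843
3. ⊥bis P1·P2 via (34.98,15.125): [(39.7858, 0) (81, 0) (81, 38) (80.5729, 38)]  |A|=791.1843
4. ⊥bis P1·P3 via (59.01,17.275): [(57.9541, 16.9268) (39.7858, 0) (81, 0) (81, 24.5264)]  |A|=631.4288
5. ⊥bis P1·P4 via (48.78,7.04): [(57.9541, 16.9268) (49.1591, 8.7328) (47.2033, 0) (81, 0) (81, 24.5264)]  |A|=599.0411
6. ⊥bis P1·P5 via (38.575,15.385): [(57.9541, 16.9268) (49.1591, 8.7328) (47.2033, 0) (81, 0) (81, 24.5264)]  |A|=599.0411
7. ⊥bis P1·P6 via (32.76,4.13): [(57.9541, 16.9268) (49.1591, 8.7328) (47.2033, 0) (81, 0) (81, 24.5264)]  |A|=599.0411
8. ⊥bis P1·P7 via (45.84,5.935): [(57.9541, 16.9268) (49.1591, 8.7328) (47.2033, 0) (81, 0) (81, 24.5264)]  |A|=599.0411
9. ⊥bis P1·P8 via (70.09,4.11): [(69.1915, 20.6324) (57.9541, 16.9268) (49.1591, 8.7328) (47.2033, 0) (70.3135, 0)]  |A|=343.9867
10. canonical 5-gon: [(69.1915, 20.6324) (57.9541, 16.9268) (49.1591, 8.7328) (47.2033, 0) (70.3135, 0)]
11. shoelace: 343.9867

Area of P1's cell: 343.9867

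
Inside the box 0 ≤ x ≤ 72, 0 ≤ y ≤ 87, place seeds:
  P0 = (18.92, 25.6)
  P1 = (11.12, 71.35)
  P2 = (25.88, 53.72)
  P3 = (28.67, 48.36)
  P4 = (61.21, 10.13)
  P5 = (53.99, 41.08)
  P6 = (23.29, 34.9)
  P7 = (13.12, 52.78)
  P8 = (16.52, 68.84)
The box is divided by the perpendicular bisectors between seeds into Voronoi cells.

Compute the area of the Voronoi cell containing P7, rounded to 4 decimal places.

Area of P7's cell: 422.2312

1. box [0,72]×[0,87]: [(0, 0) (72, 0) (72, 87) (0, 87)]
2. ⊥bis P7·P0 via (16.02,39.19): [(0, 35.7715) (72, 51.1357) (72, 87) (0, 87)]  |A|=3135.3425
3. ⊥bis P7·P1 via (12.12,62.065): [(0, 60.7597) (0, 35.7715) (72, 51.1357) (72, 68.5141)]  |A|=1525.1986
4. ⊥bis P7·P2 via (19.5,53.25): [(18.7976, 62.7842) (0, 60.7597) (0, 35.7715) (20.4659, 40.1387)]  |A|=470.2322
5. ⊥bis P7·P3 via (20.895,50.57): [(19.9439, 47.224) (18.7976, 62.7842) (0, 60.7597) (0, 35.7715) (17.7662, 39.5626)]  |A|=460.5179
6. ⊥bis P7·P4 via (37.165,31.455): [(19.9439, 47.224) (18.7976, 62.7842) (0, 60.7597) (0, 35.7715) (17.7662, 39.5626)]  |A|=460.5179
7. ⊥bis P7·P5 via (33.555,46.93): [(19.9439, 47.224) (18.7976, 62.7842) (0, 60.7597) (0, 35.7715) (17.7662, 39.5626)]  |A|=460.5179
8. ⊥bis P7·P6 via (18.205,43.84): [(19.1319, 44.3672) (19.9439, 47.224) (18.7976, 62.7842) (0, 60.7597) (0, 35.7715) (6.4331, 37.1442)]  |A|=434.9438
9. ⊥bis P7·P8 via (14.82,60.81): [(19.1319, 44.3672) (19.9439, 47.224) (19.0084, 59.9233) (9.9804, 61.8346) (0, 60.7597) (0, 35.7715) (6.4331, 37.1442)]  |A|=422.2312
10. canonical 7-gon: [(19.1319, 44.3672) (19.9439, 47.224) (19.0084, 59.9233) (9.9804, 61.8346) (0, 60.7597) (0, 35.7715) (6.4331, 37.1442)]
11. shoelace: 422.2312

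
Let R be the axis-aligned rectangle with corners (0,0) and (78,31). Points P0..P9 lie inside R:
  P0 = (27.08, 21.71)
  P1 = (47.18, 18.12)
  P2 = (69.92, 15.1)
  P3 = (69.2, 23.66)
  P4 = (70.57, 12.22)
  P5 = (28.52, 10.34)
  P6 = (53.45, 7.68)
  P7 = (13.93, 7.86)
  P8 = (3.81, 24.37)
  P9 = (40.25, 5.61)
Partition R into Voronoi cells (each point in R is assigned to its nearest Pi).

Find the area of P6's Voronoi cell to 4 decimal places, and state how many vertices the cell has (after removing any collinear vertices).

1. box [0,78]×[0,31]: [(0, 0) (78, 0) (78, 31) (0, 31)]
2. ⊥bis P6·P0 via (40.265,14.695): [(32.4466, 0) (78, 0) (78, 31) (48.94, 31)]  |A|=1156.5078
3. ⊥bis P6·P1 via (50.315,12.9): [(34.1423, 3.1871) (32.4466, 0) (78, 0) (78, 29.5269)]  |A|=720.0825
4. ⊥bis P6·P2 via (61.685,11.39): [(58.7283, 17.9528) (34.1423, 3.1871) (32.4466, 0) (66.8164, 0)]  |A|=335.1773
5. ⊥bis P6·P3 via (61.325,15.67): [(58.7283, 17.9528) (34.1423, 3.1871) (32.4466, 0) (66.8164, 0)]  |A|=335.1773
6. ⊥bis P6·P4 via (62.01,9.95): [(61.5468, 11.6969) (58.7283, 17.9528) (34.1423, 3.1871) (32.4466, 0) (64.6486, 0)]  |A|=322.4992
7. ⊥bis P6·P5 via (40.985,9.01): [(61.5468, 11.6969) (58.7283, 17.9528) (40.7897, 7.1793) (40.0236, 0) (64.6486, 0)]  |A|=288.0921
8. ⊥bis P6·P7 via (33.69,7.77): [(61.5468, 11.6969) (58.7283, 17.9528) (40.7897, 7.1793) (40.0236, 0) (64.6486, 0)]  |A|=288.0921
9. ⊥bis P6·P8 via (28.63,16.025): [(61.5468, 11.6969) (58.7283, 17.9528) (40.7897, 7.1793) (40.0236, 0) (64.6486, 0)]  |A|=288.0921
10. ⊥bis P6·P9 via (46.85,6.645): [(61.5468, 11.6969) (58.7283, 17.9528) (46.2518, 10.4597) (47.8921, 0) (64.6486, 0)]  |A|=228.5907
11. canonical 5-gon: [(61.5468, 11.6969) (58.7283, 17.9528) (46.2518, 10.4597) (47.8921, 0) (64.6486, 0)]
12. shoelace: 228.5907

Area of P6's cell: 228.5907 (5 vertices)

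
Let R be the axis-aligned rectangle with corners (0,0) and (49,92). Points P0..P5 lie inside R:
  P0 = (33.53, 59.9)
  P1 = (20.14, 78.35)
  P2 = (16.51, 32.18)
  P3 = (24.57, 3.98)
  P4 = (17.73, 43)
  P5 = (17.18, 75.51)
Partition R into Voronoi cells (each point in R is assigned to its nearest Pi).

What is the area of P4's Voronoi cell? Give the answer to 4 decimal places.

1. box [0,49]×[0,92]: [(0, 0) (49, 0) (49, 92) (0, 92)]
2. ⊥bis P4·P0 via (25.63,51.45): [(0, 75.4118) (0, 0) (49, 0) (49, 29.6011)]  |A|=2572.816
3. ⊥bis P4·P1 via (18.935,60.675): [(15.5132, 60.9083) (0, 61.9659) (0, 0) (49, 0) (49, 29.6011)]  |A|=2468.5216
4. ⊥bis P4·P2 via (17.12,37.59): [(43.6552, 34.598) (15.5132, 60.9083) (0, 61.9659) (0, 39.5204)]  |A|=679.129
5. ⊥bis P4·P3 via (21.15,23.49): [(43.6552, 34.598) (15.5132, 60.9083) (0, 61.9659) (0, 39.5204)]  |A|=679.129
6. ⊥bis P4·P5 via (17.455,59.255): [(43.6552, 34.598) (17.2847, 59.2521) (0, 58.9597) (0, 39.5204)]  |A|=641.2389
7. canonical 4-gon: [(43.6552, 34.598) (17.2847, 59.2521) (0, 58.9597) (0, 39.5204)]
8. shoelace: 641.2389

Area of P4's cell: 641.2389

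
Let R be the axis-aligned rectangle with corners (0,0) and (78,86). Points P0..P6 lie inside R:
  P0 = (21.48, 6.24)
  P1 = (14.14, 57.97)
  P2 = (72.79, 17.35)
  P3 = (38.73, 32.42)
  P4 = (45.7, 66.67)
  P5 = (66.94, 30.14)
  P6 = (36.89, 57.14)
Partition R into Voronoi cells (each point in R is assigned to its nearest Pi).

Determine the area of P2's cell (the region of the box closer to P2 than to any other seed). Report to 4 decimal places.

Area of P2's cell: 600.2264

1. box [0,78]×[0,86]: [(0, 0) (78, 0) (78, 86) (0, 86)]
2. ⊥bis P2·P0 via (47.135,11.795): [(49.6889, 0) (78, 0) (78, 86) (31.0676, 86)]  |A|=3235.4683
3. ⊥bis P2·P1 via (43.465,37.66): [(41.9943, 35.5365) (49.6889, 0) (78, 0) (78, 86) (76.9445, 86)]  |A|=2077.9157
4. ⊥bis P2·P3 via (55.76,24.885): [(48.066, 7.4955) (49.6889, 0) (78, 0) (78, 75.1501)]  |A|=1230.876
5. ⊥bis P2·P4 via (59.245,42.01): [(64.6508, 44.9792) (48.066, 7.4955) (49.6889, 0) (78, 0) (78, 52.3116)]  |A|=1078.438
6. ⊥bis P2·P5 via (69.865,23.745): [(51.5489, 15.3674) (48.066, 7.4955) (49.6889, 0) (78, 0) (78, 27.4659)]  |A|=600.2264
7. ⊥bis P2·P6 via (54.84,37.245): [(51.5489, 15.3674) (48.066, 7.4955) (49.6889, 0) (78, 0) (78, 27.4659)]  |A|=600.2264
8. canonical 5-gon: [(51.5489, 15.3674) (48.066, 7.4955) (49.6889, 0) (78, 0) (78, 27.4659)]
9. shoelace: 600.2264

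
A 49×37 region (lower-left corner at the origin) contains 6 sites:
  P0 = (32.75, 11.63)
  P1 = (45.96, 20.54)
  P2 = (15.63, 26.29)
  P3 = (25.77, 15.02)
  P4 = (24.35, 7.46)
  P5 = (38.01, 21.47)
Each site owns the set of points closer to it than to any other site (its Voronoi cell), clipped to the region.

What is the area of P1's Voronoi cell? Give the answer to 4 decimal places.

Area of P1's cell: 199.4643

1. box [0,49]×[0,37]: [(0, 0) (49, 0) (49, 37) (0, 37)]
2. ⊥bis P1·P0 via (39.355,16.085): [(49, 1.7853) (49, 37) (25.2481, 37)]  |A|=418.2088
3. ⊥bis P1·P2 via (30.795,23.415): [(31.5884, 27.5998) (49, 1.7853) (49, 37) (33.3705, 37)]  |A|=380.0329
4. ⊥bis P1·P3 via (35.865,17.78): [(32.2402, 31.0381) (34.2653, 23.631) (49, 1.7853) (49, 37) (33.3705, 37)]  |A|=374.1373
5. ⊥bis P1·P4 via (35.155,14): [(32.2402, 31.0381) (34.2653, 23.631) (49, 1.7853) (49, 37) (33.3705, 37)]  |A|=374.1373
6. ⊥bis P1·P5 via (41.985,21.005): [(41.1058, 13.4893) (49, 1.7853) (49, 37) (43.8561, 37)]  |A|=199.4643
7. canonical 4-gon: [(41.1058, 13.4893) (49, 1.7853) (49, 37) (43.8561, 37)]
8. shoelace: 199.4643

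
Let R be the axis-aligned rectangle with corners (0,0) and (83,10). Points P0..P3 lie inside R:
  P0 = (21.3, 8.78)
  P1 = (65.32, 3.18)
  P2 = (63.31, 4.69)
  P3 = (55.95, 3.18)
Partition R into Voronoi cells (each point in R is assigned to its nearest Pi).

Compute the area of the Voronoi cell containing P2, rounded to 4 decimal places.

Area of P2's cell: 57.0357

1. box [0,83]×[0,10]: [(0, 0) (83, 0) (83, 10) (0, 10)]
2. ⊥bis P2·P0 via (42.305,6.735): [(41.6493, 0) (83, 0) (83, 10) (42.6229, 10)]  |A|=408.6392
3. ⊥bis P2·P1 via (64.315,3.935): [(41.6493, 0) (61.3589, 0) (68.8713, 10) (42.6229, 10)]  |A|=229.7899
4. ⊥bis P2·P3 via (59.63,3.935): [(60.4373, 0) (61.3589, 0) (68.8713, 10) (58.3857, 10)]  |A|=57.0357
5. canonical 4-gon: [(60.4373, 0) (61.3589, 0) (68.8713, 10) (58.3857, 10)]
6. shoelace: 57.0357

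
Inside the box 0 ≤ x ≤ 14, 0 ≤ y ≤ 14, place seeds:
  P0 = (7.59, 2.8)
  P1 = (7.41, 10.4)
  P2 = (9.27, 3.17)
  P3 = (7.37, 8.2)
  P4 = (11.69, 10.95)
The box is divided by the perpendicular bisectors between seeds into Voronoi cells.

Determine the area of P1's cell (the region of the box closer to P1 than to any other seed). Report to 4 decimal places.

1. box [0,14]×[0,14]: [(0, 0) (14, 0) (14, 14) (0, 14)]
2. ⊥bis P1·P0 via (7.5,6.6): [(0, 6.4224) (14, 6.7539) (14, 14) (0, 14)]  |A|=103.7658
3. ⊥bis P1·P2 via (8.34,6.785): [(0, 6.4224) (7.6331, 6.6032) (14, 8.2411) (14, 14) (0, 14)]  |A|=99.0315
4. ⊥bis P1·P3 via (7.39,9.3): [(0, 9.4344) (14, 9.1798) (14, 14) (0, 14)]  |A|=65.7007
5. ⊥bis P1·P4 via (9.55,10.675): [(0, 9.4344) (9.7322, 9.2574) (9.1227, 14) (0, 14)]  |A|=43.8494
6. canonical 4-gon: [(0, 9.4344) (9.7322, 9.2574) (9.1227, 14) (0, 14)]
7. shoelace: 43.8494

Area of P1's cell: 43.8494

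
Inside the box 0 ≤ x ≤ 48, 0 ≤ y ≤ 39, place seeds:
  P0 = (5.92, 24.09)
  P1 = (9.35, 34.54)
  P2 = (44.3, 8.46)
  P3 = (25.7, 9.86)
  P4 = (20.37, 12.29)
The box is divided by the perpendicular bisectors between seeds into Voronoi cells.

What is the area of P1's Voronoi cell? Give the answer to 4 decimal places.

Area of P1's cell: 363.0386

1. box [0,48]×[0,39]: [(0, 0) (48, 0) (48, 39) (0, 39)]
2. ⊥bis P1·P0 via (7.635,29.315): [(0, 31.821) (48, 16.066) (48, 39) (0, 39)]  |A|=722.711
3. ⊥bis P1·P2 via (26.825,21.5): [(0, 31.821) (27.7339, 22.718) (39.8837, 39) (0, 39)]  |A|=424.2438
4. ⊥bis P1·P3 via (17.525,22.2): [(0, 31.821) (21.4301, 24.787) (36.9501, 35.0687) (39.8837, 39) (0, 39)]  |A|=375.781
5. ⊥bis P1·P4 via (14.86,23.415): [(0, 31.821) (19.1448, 25.5372) (32.6861, 32.2439) (36.9501, 35.0687) (39.8837, 39) (0, 39)]  |A|=363.0386
6. canonical 6-gon: [(0, 31.821) (19.1448, 25.5372) (32.6861, 32.2439) (36.9501, 35.0687) (39.8837, 39) (0, 39)]
7. shoelace: 363.0386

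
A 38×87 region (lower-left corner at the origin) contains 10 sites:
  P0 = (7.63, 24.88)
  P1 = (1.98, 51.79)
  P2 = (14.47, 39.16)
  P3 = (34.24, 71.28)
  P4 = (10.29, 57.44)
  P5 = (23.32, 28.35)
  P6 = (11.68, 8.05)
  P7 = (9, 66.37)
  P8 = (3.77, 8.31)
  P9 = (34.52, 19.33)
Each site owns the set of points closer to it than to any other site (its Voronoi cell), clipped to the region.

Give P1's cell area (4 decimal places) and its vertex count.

1. box [0,38]×[0,87]: [(0, 0) (38, 0) (38, 87) (0, 87)]
2. ⊥bis P1·P0 via (4.805,38.335): [(0, 37.3261) (38, 45.3046) (38, 87) (0, 87)]  |A|=1736.0159
3. ⊥bis P1·P2 via (8.225,45.475): [(0, 37.3412) (38, 74.92) (38, 87) (0, 87)]  |A|=1173.0386
4. ⊥bis P1·P3 via (18.11,61.535): [(0, 37.3412) (20.4868, 57.6009) (2.7252, 87) (0, 87)]  |A|=548.735
5. ⊥bis P1·P4 via (6.135,54.615): [(0, 63.6383) (0, 37.3412) (10.6912, 47.9138)]  |A|=140.5736
6. ⊥bis P1·P5 via (12.65,40.07): [(0, 63.6383) (0, 37.3412) (10.6912, 47.9138)]  |A|=140.5736
7. ⊥bis P1·P6 via (6.83,29.92): [(0, 63.6383) (0, 37.3412) (10.6912, 47.9138)]  |A|=140.5736
8. ⊥bis P1·P7 via (5.49,59.08): [(1.9357, 60.7913) (0, 61.7233) (0, 37.3412) (10.6912, 47.9138)]  |A|=138.7201
9. ⊥bis P1·P8 via (2.875,30.05): [(1.9357, 60.7913) (0, 61.7233) (0, 37.3412) (10.6912, 47.9138)]  |A|=138.7201
10. ⊥bis P1·P9 via (18.25,35.56): [(1.9357, 60.7913) (0, 61.7233) (0, 37.3412) (10.6912, 47.9138)]  |A|=138.7201
11. canonical 4-gon: [(1.9357, 60.7913) (0, 61.7233) (0, 37.3412) (10.6912, 47.9138)]
12. shoelace: 138.7201

Area of P1's cell: 138.7201 (4 vertices)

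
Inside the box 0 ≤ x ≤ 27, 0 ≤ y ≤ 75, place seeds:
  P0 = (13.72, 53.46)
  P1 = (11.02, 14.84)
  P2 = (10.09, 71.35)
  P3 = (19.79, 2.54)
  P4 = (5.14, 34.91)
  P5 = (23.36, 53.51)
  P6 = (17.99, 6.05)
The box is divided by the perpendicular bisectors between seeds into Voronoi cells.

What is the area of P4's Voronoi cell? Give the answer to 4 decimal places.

1. box [0,27]×[0,75]: [(0, 0) (27, 0) (27, 75) (0, 75)]
2. ⊥bis P4·P0 via (9.43,44.185): [(0, 48.5467) (0, 0) (27, 0) (27, 36.0583)]  |A|=1142.1672
3. ⊥bis P4·P1 via (8.08,24.875): [(0, 48.5467) (0, 22.5078) (27, 30.4181) (27, 36.0583)]  |A|=427.6683
4. ⊥bis P4·P2 via (7.615,53.13): [(0, 48.5467) (0, 22.5078) (27, 30.4181) (27, 36.0583)]  |A|=427.6683
5. ⊥bis P4·P3 via (12.465,18.725): [(0, 48.5467) (0, 22.5078) (27, 30.4181) (27, 36.0583)]  |A|=427.6683
6. ⊥bis P4·P5 via (14.25,44.21): [(18.6103, 39.9388) (0, 48.5467) (0, 22.5078) (27, 30.4181) (27, 31.7205)]  |A|=409.4718
7. ⊥bis P4·P6 via (11.565,20.48): [(18.6103, 39.9388) (0, 48.5467) (0, 22.5078) (27, 30.4181) (27, 31.7205)]  |A|=409.4718
8. canonical 5-gon: [(18.6103, 39.9388) (0, 48.5467) (0, 22.5078) (27, 30.4181) (27, 31.7205)]
9. shoelace: 409.4718

Area of P4's cell: 409.4718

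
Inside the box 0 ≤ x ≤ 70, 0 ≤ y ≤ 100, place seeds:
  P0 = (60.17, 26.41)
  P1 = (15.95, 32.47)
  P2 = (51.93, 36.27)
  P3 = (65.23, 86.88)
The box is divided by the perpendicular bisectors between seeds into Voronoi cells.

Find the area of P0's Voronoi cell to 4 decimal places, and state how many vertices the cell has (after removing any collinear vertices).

Area of P0's cell: 993.1201 (4 vertices)

1. box [0,70]×[0,100]: [(0, 0) (70, 0) (70, 100) (0, 100)]
2. ⊥bis P0·P1 via (38.06,29.44): [(34.0255, 0) (70, 0) (70, 100) (47.7297, 100)]  |A|=2912.2415
3. ⊥bis P0·P2 via (56.05,31.34): [(36.0273, 14.607) (34.0255, 0) (70, 0) (70, 42.998)]  |A|=993.1201
4. ⊥bis P0·P3 via (62.7,56.645): [(36.0273, 14.607) (34.0255, 0) (70, 0) (70, 42.998)]  |A|=993.1201
5. canonical 4-gon: [(36.0273, 14.607) (34.0255, 0) (70, 0) (70, 42.998)]
6. shoelace: 993.1201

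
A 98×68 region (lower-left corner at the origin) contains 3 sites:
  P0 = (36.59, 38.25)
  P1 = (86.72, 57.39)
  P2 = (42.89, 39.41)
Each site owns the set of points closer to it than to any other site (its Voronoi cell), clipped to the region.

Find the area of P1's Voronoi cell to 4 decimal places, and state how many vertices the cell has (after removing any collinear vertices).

1. box [0,98]×[0,68]: [(0, 0) (98, 0) (98, 68) (0, 68)]
2. ⊥bis P1·P0 via (61.655,47.82): [(79.913, 0) (98, 0) (98, 68) (53.9501, 68)]  |A|=2112.6528
3. ⊥bis P1·P2 via (64.805,48.4): [(84.6597, 0) (98, 0) (98, 68) (56.7647, 68)]  |A|=1855.5713
4. canonical 4-gon: [(84.6597, 0) (98, 0) (98, 68) (56.7647, 68)]
5. shoelace: 1855.5713

Area of P1's cell: 1855.5713 (4 vertices)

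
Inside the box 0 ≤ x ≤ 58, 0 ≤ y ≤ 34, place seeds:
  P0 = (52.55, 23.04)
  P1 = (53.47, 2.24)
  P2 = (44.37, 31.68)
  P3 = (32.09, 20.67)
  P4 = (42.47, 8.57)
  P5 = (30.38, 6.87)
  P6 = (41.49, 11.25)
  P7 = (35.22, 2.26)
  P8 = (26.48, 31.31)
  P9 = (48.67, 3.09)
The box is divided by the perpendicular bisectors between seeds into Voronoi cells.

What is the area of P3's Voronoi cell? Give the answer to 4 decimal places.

1. box [0,58]×[0,34]: [(0, 0) (58, 0) (58, 34) (0, 34)]
2. ⊥bis P3·P0 via (42.32,21.855): [(0, 0) (44.8516, 0) (40.9132, 34) (0, 34)]  |A|=1458.001
3. ⊥bis P3·P1 via (42.78,11.455): [(0, 0) (32.9056, 0) (43.4365, 12.2166) (40.9132, 34) (0, 34)]  |A|=1385.0313
4. ⊥bis P3·P2 via (38.23,26.175): [(0, 0) (32.9056, 0) (43.4365, 12.2166) (42.3522, 21.5773) (31.2143, 34) (0, 34)]  |A|=1324.7882
5. ⊥bis P3·P4 via (37.28,14.62): [(0, 0) (20.2374, 0) (42.6268, 19.2067) (42.3522, 21.5773) (31.2143, 34) (0, 34)]  |A|=1161.379
6. ⊥bis P3·P5 via (31.235,13.77): [(0, 17.6404) (35.6512, 13.2228) (42.6268, 19.2067) (42.3522, 21.5773) (31.2143, 34) (0, 34)]  |A|=713.1302
7. ⊥bis P3·P6 via (36.79,15.96): [(0, 17.6404) (34.2242, 13.3996) (42.3591, 21.5173) (42.3522, 21.5773) (31.2143, 34) (0, 34)]  |A|=697.7591
8. ⊥bis P3·P7 via (33.655,11.465): [(0, 17.6404) (34.2242, 13.3996) (42.3591, 21.5173) (42.3522, 21.5773) (31.2143, 34) (0, 34)]  |A|=697.7591
9. ⊥bis P3·P8 via (29.285,25.99): [(10.8898, 16.291) (34.2242, 13.3996) (42.3591, 21.5173) (42.3522, 21.5773) (35.4714, 29.2518)]  |A|=246.3497
10. ⊥bis P3·P9 via (40.38,11.88): [(10.8898, 16.291) (34.2242, 13.3996) (42.3591, 21.5173) (42.3522, 21.5773) (35.4714, 29.2518)]  |A|=246.3497
11. canonical 5-gon: [(10.8898, 16.291) (34.2242, 13.3996) (42.3591, 21.5173) (42.3522, 21.5773) (35.4714, 29.2518)]
12. shoelace: 246.3497

Area of P3's cell: 246.3497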